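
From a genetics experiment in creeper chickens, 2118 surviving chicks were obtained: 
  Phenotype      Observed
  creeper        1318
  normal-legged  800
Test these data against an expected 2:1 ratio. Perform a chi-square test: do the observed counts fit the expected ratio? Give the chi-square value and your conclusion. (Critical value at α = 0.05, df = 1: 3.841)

18.773; not consistent

Expected counts for N = 2118 under a 2:1 ratio (total parts = 3):
  creeper: 2118 × 2/3 = 1412
  normal-legged: 2118 × 1/3 = 706
χ² = Σ (O − E)² / E
  creeper: (1318 − 1412)² / 1412 = 6.2578
  normal-legged: (800 − 706)² / 706 = 12.5156
χ² = 6.2578 + 12.5156 = 18.7734 ≈ 18.773
Degrees of freedom = 2 − 1 = 1; critical value at α = 0.05 is 3.841.
Since 18.773 > 3.841, we reject the null hypothesis — the data do not fit the 2:1 ratio.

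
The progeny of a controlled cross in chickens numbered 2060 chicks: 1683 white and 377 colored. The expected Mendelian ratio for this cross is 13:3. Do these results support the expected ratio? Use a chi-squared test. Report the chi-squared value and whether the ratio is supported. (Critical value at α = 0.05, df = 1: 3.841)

The 13:3 ratio has 16 parts, so with N = 2060 the expected counts are:
  white: 2060 × 13/16 = 1673.75
  colored: 2060 × 3/16 = 386.25
χ² = Σ (O − E)² / E
  white: (1683 − 1673.75)² / 1673.75 = 0.0511
  colored: (377 − 386.25)² / 386.25 = 0.2215
χ² = 0.0511 + 0.2215 = 0.2726 ≈ 0.273
Degrees of freedom = 2 − 1 = 1; critical value at α = 0.05 is 3.841.
Since 0.273 < 3.841, we fail to reject the null hypothesis — the data are consistent with the 13:3 ratio.

0.273; consistent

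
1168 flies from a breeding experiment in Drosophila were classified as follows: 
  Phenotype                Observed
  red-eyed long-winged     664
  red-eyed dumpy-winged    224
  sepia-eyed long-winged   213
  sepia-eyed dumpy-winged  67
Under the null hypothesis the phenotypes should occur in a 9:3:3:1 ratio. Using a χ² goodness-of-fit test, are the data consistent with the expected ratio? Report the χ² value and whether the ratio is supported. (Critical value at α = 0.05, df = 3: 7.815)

0.846; consistent

The 9:3:3:1 ratio has 16 parts, so with N = 1168 the expected counts are:
  red-eyed long-winged: 1168 × 9/16 = 657
  red-eyed dumpy-winged: 1168 × 3/16 = 219
  sepia-eyed long-winged: 1168 × 3/16 = 219
  sepia-eyed dumpy-winged: 1168 × 1/16 = 73
χ² = Σ (O − E)² / E
  red-eyed long-winged: (664 − 657)² / 657 = 0.0746
  red-eyed dumpy-winged: (224 − 219)² / 219 = 0.1142
  sepia-eyed long-winged: (213 − 219)² / 219 = 0.1644
  sepia-eyed dumpy-winged: (67 − 73)² / 73 = 0.4932
χ² = 0.0746 + 0.1142 + 0.1644 + 0.4932 = 0.8464 ≈ 0.846
Degrees of freedom = 4 − 1 = 3; critical value at α = 0.05 is 7.815.
Since 0.846 < 7.815, we fail to reject the null hypothesis — the data are consistent with the 9:3:3:1 ratio.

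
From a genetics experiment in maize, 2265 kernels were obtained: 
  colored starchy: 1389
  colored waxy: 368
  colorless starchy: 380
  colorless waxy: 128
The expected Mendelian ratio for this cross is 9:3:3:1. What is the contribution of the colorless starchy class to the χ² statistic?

4.702

Under the 9:3:3:1 hypothesis (Σ ratio = 16, N = 2265):
  colored starchy: 2265 × 9/16 = 1274.0625
  colored waxy: 2265 × 3/16 = 424.6875
  colorless starchy: 2265 × 3/16 = 424.6875
  colorless waxy: 2265 × 1/16 = 141.5625
Contribution of colorless starchy: (380 − 424.6875)² / 424.6875 = 4.7022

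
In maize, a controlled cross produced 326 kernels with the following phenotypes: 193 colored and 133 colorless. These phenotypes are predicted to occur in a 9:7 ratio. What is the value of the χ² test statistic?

Total ratio parts = 16. Expected numbers out of 326:
  colored: 326 × 9/16 = 183.375
  colorless: 326 × 7/16 = 142.625
χ² = Σ (O − E)² / E
  colored: (193 − 183.375)² / 183.375 = 0.5052
  colorless: (133 − 142.625)² / 142.625 = 0.6495
χ² = 0.5052 + 0.6495 = 1.1547 ≈ 1.155

1.155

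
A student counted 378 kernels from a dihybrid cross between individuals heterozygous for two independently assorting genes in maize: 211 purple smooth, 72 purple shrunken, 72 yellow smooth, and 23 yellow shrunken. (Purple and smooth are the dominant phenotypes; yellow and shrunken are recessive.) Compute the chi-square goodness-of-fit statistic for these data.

A dihybrid F₂ with independent assortment and complete dominance at both loci gives a 9:3:3:1 phenotypic ratio.
Under the 9:3:3:1 hypothesis (Σ ratio = 16, N = 378):
  purple smooth: 378 × 9/16 = 212.625
  purple shrunken: 378 × 3/16 = 70.875
  yellow smooth: 378 × 3/16 = 70.875
  yellow shrunken: 378 × 1/16 = 23.625
χ² = Σ (O − E)² / E
  purple smooth: (211 − 212.625)² / 212.625 = 0.0124
  purple shrunken: (72 − 70.875)² / 70.875 = 0.0179
  yellow smooth: (72 − 70.875)² / 70.875 = 0.0179
  yellow shrunken: (23 − 23.625)² / 23.625 = 0.0165
χ² = 0.0124 + 0.0179 + 0.0179 + 0.0165 = 0.0647 ≈ 0.065

0.065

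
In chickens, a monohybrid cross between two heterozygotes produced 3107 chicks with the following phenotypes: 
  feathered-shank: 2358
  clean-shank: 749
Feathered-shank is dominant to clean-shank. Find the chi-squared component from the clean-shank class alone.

For a monohybrid cross between heterozygotes with complete dominance, the expected phenotypic ratio is 3:1.
The 3:1 ratio has 4 parts, so with N = 3107 the expected counts are:
  feathered-shank: 3107 × 3/4 = 2330.25
  clean-shank: 3107 × 1/4 = 776.75
Contribution of clean-shank: (749 − 776.75)² / 776.75 = 0.9914

0.991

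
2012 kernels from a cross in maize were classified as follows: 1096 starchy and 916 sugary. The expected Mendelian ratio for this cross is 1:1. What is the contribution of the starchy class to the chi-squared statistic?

8.052

The 1:1 ratio has 2 parts, so with N = 2012 the expected counts are:
  starchy: 2012 × 1/2 = 1006
  sugary: 2012 × 1/2 = 1006
Contribution of starchy: (1096 − 1006)² / 1006 = 8.0517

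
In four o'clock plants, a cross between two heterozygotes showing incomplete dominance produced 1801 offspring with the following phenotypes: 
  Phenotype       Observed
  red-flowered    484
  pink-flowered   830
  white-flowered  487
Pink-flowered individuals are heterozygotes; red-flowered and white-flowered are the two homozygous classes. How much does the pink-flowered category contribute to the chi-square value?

5.519

With incomplete dominance, a heterozygote × heterozygote cross gives a 1:2:1 phenotypic ratio.
Expected counts for N = 1801 under a 1:2:1 ratio (total parts = 4):
  red-flowered: 1801 × 1/4 = 450.25
  pink-flowered: 1801 × 2/4 = 900.5
  white-flowered: 1801 × 1/4 = 450.25
Contribution of pink-flowered: (830 − 900.5)² / 900.5 = 5.5194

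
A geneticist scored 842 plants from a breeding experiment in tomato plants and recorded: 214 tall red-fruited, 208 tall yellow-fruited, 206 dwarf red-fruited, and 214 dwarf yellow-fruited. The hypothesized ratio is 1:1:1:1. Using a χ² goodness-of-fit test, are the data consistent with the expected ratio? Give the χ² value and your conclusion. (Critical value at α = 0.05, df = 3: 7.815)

Total ratio parts = 4. Expected numbers out of 842:
  tall red-fruited: 842 × 1/4 = 210.5
  tall yellow-fruited: 842 × 1/4 = 210.5
  dwarf red-fruited: 842 × 1/4 = 210.5
  dwarf yellow-fruited: 842 × 1/4 = 210.5
χ² = Σ (O − E)² / E
  tall red-fruited: (214 − 210.5)² / 210.5 = 0.0582
  tall yellow-fruited: (208 − 210.5)² / 210.5 = 0.0297
  dwarf red-fruited: (206 − 210.5)² / 210.5 = 0.0962
  dwarf yellow-fruited: (214 − 210.5)² / 210.5 = 0.0582
χ² = 0.0582 + 0.0297 + 0.0962 + 0.0582 = 0.2423 ≈ 0.242
Degrees of freedom = 4 − 1 = 3; critical value at α = 0.05 is 7.815.
Since 0.242 < 7.815, we fail to reject the null hypothesis — the data are consistent with the 1:1:1:1 ratio.

0.242; consistent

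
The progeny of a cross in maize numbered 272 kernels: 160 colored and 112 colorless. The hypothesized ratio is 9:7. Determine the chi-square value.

0.732

Expected counts for N = 272 under a 9:7 ratio (total parts = 16):
  colored: 272 × 9/16 = 153
  colorless: 272 × 7/16 = 119
χ² = Σ (O − E)² / E
  colored: (160 − 153)² / 153 = 0.3203
  colorless: (112 − 119)² / 119 = 0.4118
χ² = 0.3203 + 0.4118 = 0.7321 ≈ 0.732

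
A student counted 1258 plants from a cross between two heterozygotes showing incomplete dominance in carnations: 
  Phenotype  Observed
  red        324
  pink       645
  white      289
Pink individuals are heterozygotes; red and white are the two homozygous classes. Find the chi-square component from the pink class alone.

With incomplete dominance, a heterozygote × heterozygote cross gives a 1:2:1 phenotypic ratio.
Under the 1:2:1 hypothesis (Σ ratio = 4, N = 1258):
  red: 1258 × 1/4 = 314.5
  pink: 1258 × 2/4 = 629
  white: 1258 × 1/4 = 314.5
Contribution of pink: (645 − 629)² / 629 = 0.4070

0.407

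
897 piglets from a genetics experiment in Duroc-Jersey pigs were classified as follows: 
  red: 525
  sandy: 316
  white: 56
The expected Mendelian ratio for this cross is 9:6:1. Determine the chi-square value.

2.062

Total ratio parts = 16. Expected numbers out of 897:
  red: 897 × 9/16 = 504.5625
  sandy: 897 × 6/16 = 336.375
  white: 897 × 1/16 = 56.0625
χ² = Σ (O − E)² / E
  red: (525 − 504.5625)² / 504.5625 = 0.8278
  sandy: (316 − 336.375)² / 336.375 = 1.2342
  white: (56 − 56.0625)² / 56.0625 = 0.0001
χ² = 0.8278 + 1.2342 + 0.0001 = 2.0621 ≈ 2.062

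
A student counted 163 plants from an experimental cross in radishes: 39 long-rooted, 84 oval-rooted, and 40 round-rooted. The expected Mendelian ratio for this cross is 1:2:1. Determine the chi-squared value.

0.166

Expected counts for N = 163 under a 1:2:1 ratio (total parts = 4):
  long-rooted: 163 × 1/4 = 40.75
  oval-rooted: 163 × 2/4 = 81.5
  round-rooted: 163 × 1/4 = 40.75
χ² = Σ (O − E)² / E
  long-rooted: (39 − 40.75)² / 40.75 = 0.0752
  oval-rooted: (84 − 81.5)² / 81.5 = 0.0767
  round-rooted: (40 − 40.75)² / 40.75 = 0.0138
χ² = 0.0752 + 0.0767 + 0.0138 = 0.1657 ≈ 0.166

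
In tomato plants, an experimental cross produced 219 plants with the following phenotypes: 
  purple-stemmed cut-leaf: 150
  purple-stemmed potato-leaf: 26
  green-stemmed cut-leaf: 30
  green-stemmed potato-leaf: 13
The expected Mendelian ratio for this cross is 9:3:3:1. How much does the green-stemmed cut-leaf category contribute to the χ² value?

2.980

Expected counts for N = 219 under a 9:3:3:1 ratio (total parts = 16):
  purple-stemmed cut-leaf: 219 × 9/16 = 123.1875
  purple-stemmed potato-leaf: 219 × 3/16 = 41.0625
  green-stemmed cut-leaf: 219 × 3/16 = 41.0625
  green-stemmed potato-leaf: 219 × 1/16 = 13.6875
Contribution of green-stemmed cut-leaf: (30 − 41.0625)² / 41.0625 = 2.9803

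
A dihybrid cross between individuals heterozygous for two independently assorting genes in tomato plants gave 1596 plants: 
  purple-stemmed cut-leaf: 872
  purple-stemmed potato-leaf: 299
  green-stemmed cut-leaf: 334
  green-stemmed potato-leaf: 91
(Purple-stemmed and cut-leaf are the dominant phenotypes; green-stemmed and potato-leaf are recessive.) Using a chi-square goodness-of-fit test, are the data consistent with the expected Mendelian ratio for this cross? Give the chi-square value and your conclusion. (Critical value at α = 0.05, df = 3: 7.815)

5.542; consistent

A dihybrid F₂ with independent assortment and complete dominance at both loci gives a 9:3:3:1 phenotypic ratio.
The 9:3:3:1 ratio has 16 parts, so with N = 1596 the expected counts are:
  purple-stemmed cut-leaf: 1596 × 9/16 = 897.75
  purple-stemmed potato-leaf: 1596 × 3/16 = 299.25
  green-stemmed cut-leaf: 1596 × 3/16 = 299.25
  green-stemmed potato-leaf: 1596 × 1/16 = 99.75
χ² = Σ (O − E)² / E
  purple-stemmed cut-leaf: (872 − 897.75)² / 897.75 = 0.7386
  purple-stemmed potato-leaf: (299 − 299.25)² / 299.25 = 0.0002
  green-stemmed cut-leaf: (334 − 299.25)² / 299.25 = 4.0353
  green-stemmed potato-leaf: (91 − 99.75)² / 99.75 = 0.7675
χ² = 0.7386 + 0.0002 + 4.0353 + 0.7675 = 5.5416 ≈ 5.542
Degrees of freedom = 4 − 1 = 3; critical value at α = 0.05 is 7.815.
Since 5.542 < 7.815, we fail to reject the null hypothesis — the data are consistent with the 9:3:3:1 ratio.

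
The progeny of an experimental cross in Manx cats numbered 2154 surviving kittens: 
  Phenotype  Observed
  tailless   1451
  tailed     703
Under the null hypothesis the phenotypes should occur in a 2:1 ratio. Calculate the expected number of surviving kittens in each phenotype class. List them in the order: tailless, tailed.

Under the 2:1 hypothesis (Σ ratio = 3, N = 2154):
  tailless: 2154 × 2/3 = 1436
  tailed: 2154 × 1/3 = 718

1436, 718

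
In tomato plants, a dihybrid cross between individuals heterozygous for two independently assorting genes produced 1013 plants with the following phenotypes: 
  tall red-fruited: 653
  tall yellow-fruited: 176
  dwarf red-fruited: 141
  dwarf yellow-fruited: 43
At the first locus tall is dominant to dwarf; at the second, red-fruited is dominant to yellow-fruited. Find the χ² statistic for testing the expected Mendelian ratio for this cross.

A dihybrid F₂ with independent assortment and complete dominance at both loci gives a 9:3:3:1 phenotypic ratio.
Total ratio parts = 16. Expected numbers out of 1013:
  tall red-fruited: 1013 × 9/16 = 569.8125
  tall yellow-fruited: 1013 × 3/16 = 189.9375
  dwarf red-fruited: 1013 × 3/16 = 189.9375
  dwarf yellow-fruited: 1013 × 1/16 = 63.3125
χ² = Σ (O − E)² / E
  tall red-fruited: (653 − 569.8125)² / 569.8125 = 12.1446
  tall yellow-fruited: (176 − 189.9375)² / 189.9375 = 1.0227
  dwarf red-fruited: (141 − 189.9375)² / 189.9375 = 12.6088
  dwarf yellow-fruited: (43 − 63.3125)² / 63.3125 = 6.5168
χ² = 12.1446 + 1.0227 + 12.6088 + 6.5168 = 32.2929 ≈ 32.293

32.293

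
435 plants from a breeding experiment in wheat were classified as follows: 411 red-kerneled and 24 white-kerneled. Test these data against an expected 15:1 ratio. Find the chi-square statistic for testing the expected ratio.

The 15:1 ratio has 16 parts, so with N = 435 the expected counts are:
  red-kerneled: 435 × 15/16 = 407.8125
  white-kerneled: 435 × 1/16 = 27.1875
χ² = Σ (O − E)² / E
  red-kerneled: (411 − 407.8125)² / 407.8125 = 0.0249
  white-kerneled: (24 − 27.1875)² / 27.1875 = 0.3737
χ² = 0.0249 + 0.3737 = 0.3986 ≈ 0.399

0.399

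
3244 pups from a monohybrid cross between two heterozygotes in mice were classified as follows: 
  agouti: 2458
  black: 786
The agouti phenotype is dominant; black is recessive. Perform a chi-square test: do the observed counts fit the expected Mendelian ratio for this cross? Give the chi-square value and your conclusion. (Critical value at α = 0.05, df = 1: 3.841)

For a monohybrid cross between heterozygotes with complete dominance, the expected phenotypic ratio is 3:1.
The 3:1 ratio has 4 parts, so with N = 3244 the expected counts are:
  agouti: 3244 × 3/4 = 2433
  black: 3244 × 1/4 = 811
χ² = Σ (O − E)² / E
  agouti: (2458 − 2433)² / 2433 = 0.2569
  black: (786 − 811)² / 811 = 0.7707
χ² = 0.2569 + 0.7707 = 1.0276 ≈ 1.028
Degrees of freedom = 2 − 1 = 1; critical value at α = 0.05 is 3.841.
Since 1.028 < 3.841, we fail to reject the null hypothesis — the data are consistent with the 3:1 ratio.

1.028; consistent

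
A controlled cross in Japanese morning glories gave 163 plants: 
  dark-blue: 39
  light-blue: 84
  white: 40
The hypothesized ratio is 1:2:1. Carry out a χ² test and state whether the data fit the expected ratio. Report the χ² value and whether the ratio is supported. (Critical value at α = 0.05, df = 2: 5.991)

Total ratio parts = 4. Expected numbers out of 163:
  dark-blue: 163 × 1/4 = 40.75
  light-blue: 163 × 2/4 = 81.5
  white: 163 × 1/4 = 40.75
χ² = Σ (O − E)² / E
  dark-blue: (39 − 40.75)² / 40.75 = 0.0752
  light-blue: (84 − 81.5)² / 81.5 = 0.0767
  white: (40 − 40.75)² / 40.75 = 0.0138
χ² = 0.0752 + 0.0767 + 0.0138 = 0.1657 ≈ 0.166
Degrees of freedom = 3 − 1 = 2; critical value at α = 0.05 is 5.991.
Since 0.166 < 5.991, we fail to reject the null hypothesis — the data are consistent with the 1:2:1 ratio.

0.166; consistent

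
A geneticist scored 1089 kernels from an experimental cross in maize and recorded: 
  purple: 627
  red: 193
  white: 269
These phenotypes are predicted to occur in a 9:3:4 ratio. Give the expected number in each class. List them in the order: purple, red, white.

Under the 9:3:4 hypothesis (Σ ratio = 16, N = 1089):
  purple: 1089 × 9/16 = 612.5625
  red: 1089 × 3/16 = 204.1875
  white: 1089 × 4/16 = 272.25

612.5625, 204.1875, 272.25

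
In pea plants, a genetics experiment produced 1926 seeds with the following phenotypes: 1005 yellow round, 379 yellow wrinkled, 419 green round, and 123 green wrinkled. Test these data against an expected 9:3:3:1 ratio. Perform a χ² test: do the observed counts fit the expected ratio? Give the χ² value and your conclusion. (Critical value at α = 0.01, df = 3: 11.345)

Total ratio parts = 16. Expected numbers out of 1926:
  yellow round: 1926 × 9/16 = 1083.375
  yellow wrinkled: 1926 × 3/16 = 361.125
  green round: 1926 × 3/16 = 361.125
  green wrinkled: 1926 × 1/16 = 120.375
χ² = Σ (O − E)² / E
  yellow round: (1005 − 1083.375)² / 1083.375 = 5.6699
  yellow wrinkled: (379 − 361.125)² / 361.125 = 0.8848
  green round: (419 − 361.125)² / 361.125 = 9.2752
  green wrinkled: (123 − 120.375)² / 120.375 = 0.0572
χ² = 5.6699 + 0.8848 + 9.2752 + 0.0572 = 15.8871 ≈ 15.887
Degrees of freedom = 4 − 1 = 3; critical value at α = 0.01 is 11.345.
Since 15.887 > 11.345, we reject the null hypothesis — the data do not fit the 9:3:3:1 ratio.

15.887; not consistent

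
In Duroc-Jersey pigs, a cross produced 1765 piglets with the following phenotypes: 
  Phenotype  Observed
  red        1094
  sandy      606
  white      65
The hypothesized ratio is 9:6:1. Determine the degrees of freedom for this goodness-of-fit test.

2

A goodness-of-fit test with 3 phenotype classes has df = 3 − 1 = 2.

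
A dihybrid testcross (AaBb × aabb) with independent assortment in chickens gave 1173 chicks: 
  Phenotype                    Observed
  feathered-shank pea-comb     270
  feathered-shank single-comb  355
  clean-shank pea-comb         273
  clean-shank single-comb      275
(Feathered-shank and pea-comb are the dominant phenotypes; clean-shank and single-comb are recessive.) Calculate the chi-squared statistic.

17.380

A dihybrid testcross with independent assortment gives a 1:1:1:1 ratio.
Total ratio parts = 4. Expected numbers out of 1173:
  feathered-shank pea-comb: 1173 × 1/4 = 293.25
  feathered-shank single-comb: 1173 × 1/4 = 293.25
  clean-shank pea-comb: 1173 × 1/4 = 293.25
  clean-shank single-comb: 1173 × 1/4 = 293.25
χ² = Σ (O − E)² / E
  feathered-shank pea-comb: (270 − 293.25)² / 293.25 = 1.8434
  feathered-shank single-comb: (355 − 293.25)² / 293.25 = 13.0028
  clean-shank pea-comb: (273 − 293.25)² / 293.25 = 1.3983
  clean-shank single-comb: (275 − 293.25)² / 293.25 = 1.1358
χ² = 1.8434 + 13.0028 + 1.3983 + 1.1358 = 17.3803 ≈ 17.380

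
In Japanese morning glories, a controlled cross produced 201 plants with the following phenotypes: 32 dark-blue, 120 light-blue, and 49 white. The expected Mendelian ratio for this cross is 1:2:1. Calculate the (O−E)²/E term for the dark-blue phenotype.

6.628

The 1:2:1 ratio has 4 parts, so with N = 201 the expected counts are:
  dark-blue: 201 × 1/4 = 50.25
  light-blue: 201 × 2/4 = 100.5
  white: 201 × 1/4 = 50.25
Contribution of dark-blue: (32 − 50.25)² / 50.25 = 6.6281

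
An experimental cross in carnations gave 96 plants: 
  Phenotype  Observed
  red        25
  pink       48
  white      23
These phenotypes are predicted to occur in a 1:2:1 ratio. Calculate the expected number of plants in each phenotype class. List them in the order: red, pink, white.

24, 48, 24

Total ratio parts = 4. Expected numbers out of 96:
  red: 96 × 1/4 = 24
  pink: 96 × 2/4 = 48
  white: 96 × 1/4 = 24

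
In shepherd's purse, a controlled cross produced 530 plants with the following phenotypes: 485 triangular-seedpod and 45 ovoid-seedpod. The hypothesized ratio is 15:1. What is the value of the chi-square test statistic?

4.541

The 15:1 ratio has 16 parts, so with N = 530 the expected counts are:
  triangular-seedpod: 530 × 15/16 = 496.875
  ovoid-seedpod: 530 × 1/16 = 33.125
χ² = Σ (O − E)² / E
  triangular-seedpod: (485 − 496.875)² / 496.875 = 0.2838
  ovoid-seedpod: (45 − 33.125)² / 33.125 = 4.2571
χ² = 0.2838 + 4.2571 = 4.5409 ≈ 4.541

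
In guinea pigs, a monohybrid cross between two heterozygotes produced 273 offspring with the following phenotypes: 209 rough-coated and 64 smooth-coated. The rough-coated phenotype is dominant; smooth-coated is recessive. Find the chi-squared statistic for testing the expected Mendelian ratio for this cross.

0.353

For a monohybrid cross between heterozygotes with complete dominance, the expected phenotypic ratio is 3:1.
The 3:1 ratio has 4 parts, so with N = 273 the expected counts are:
  rough-coated: 273 × 3/4 = 204.75
  smooth-coated: 273 × 1/4 = 68.25
χ² = Σ (O − E)² / E
  rough-coated: (209 − 204.75)² / 204.75 = 0.0882
  smooth-coated: (64 − 68.25)² / 68.25 = 0.2647
χ² = 0.0882 + 0.2647 = 0.3529 ≈ 0.353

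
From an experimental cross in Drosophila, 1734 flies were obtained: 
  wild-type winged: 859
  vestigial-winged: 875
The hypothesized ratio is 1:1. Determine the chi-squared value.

0.148

Total ratio parts = 2. Expected numbers out of 1734:
  wild-type winged: 1734 × 1/2 = 867
  vestigial-winged: 1734 × 1/2 = 867
χ² = Σ (O − E)² / E
  wild-type winged: (859 − 867)² / 867 = 0.0738
  vestigial-winged: (875 − 867)² / 867 = 0.0738
χ² = 0.0738 + 0.0738 = 0.1476 ≈ 0.148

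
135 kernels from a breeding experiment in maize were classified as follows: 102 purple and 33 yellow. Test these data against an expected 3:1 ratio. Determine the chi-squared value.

0.022

Expected counts for N = 135 under a 3:1 ratio (total parts = 4):
  purple: 135 × 3/4 = 101.25
  yellow: 135 × 1/4 = 33.75
χ² = Σ (O − E)² / E
  purple: (102 − 101.25)² / 101.25 = 0.0056
  yellow: (33 − 33.75)² / 33.75 = 0.0167
χ² = 0.0056 + 0.0167 = 0.0223 ≈ 0.022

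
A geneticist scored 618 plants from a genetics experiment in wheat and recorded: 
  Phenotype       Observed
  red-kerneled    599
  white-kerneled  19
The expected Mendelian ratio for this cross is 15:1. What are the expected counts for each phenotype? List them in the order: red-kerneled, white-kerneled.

Expected counts for N = 618 under a 15:1 ratio (total parts = 16):
  red-kerneled: 618 × 15/16 = 579.375
  white-kerneled: 618 × 1/16 = 38.625

579.375, 38.625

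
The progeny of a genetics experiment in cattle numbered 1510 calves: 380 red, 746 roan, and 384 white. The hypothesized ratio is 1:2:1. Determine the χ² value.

Total ratio parts = 4. Expected numbers out of 1510:
  red: 1510 × 1/4 = 377.5
  roan: 1510 × 2/4 = 755
  white: 1510 × 1/4 = 377.5
χ² = Σ (O − E)² / E
  red: (380 − 377.5)² / 377.5 = 0.0166
  roan: (746 − 755)² / 755 = 0.1073
  white: (384 − 377.5)² / 377.5 = 0.1119
χ² = 0.0166 + 0.1073 + 0.1119 = 0.2358 ≈ 0.236

0.236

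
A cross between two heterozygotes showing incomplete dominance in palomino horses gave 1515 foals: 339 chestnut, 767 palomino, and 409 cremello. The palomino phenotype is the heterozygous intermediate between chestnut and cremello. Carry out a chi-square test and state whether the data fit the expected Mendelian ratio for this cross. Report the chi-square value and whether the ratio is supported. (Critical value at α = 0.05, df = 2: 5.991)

With incomplete dominance, a heterozygote × heterozygote cross gives a 1:2:1 phenotypic ratio.
The 1:2:1 ratio has 4 parts, so with N = 1515 the expected counts are:
  chestnut: 1515 × 1/4 = 378.75
  palomino: 1515 × 2/4 = 757.5
  cremello: 1515 × 1/4 = 378.75
χ² = Σ (O − E)² / E
  chestnut: (339 − 378.75)² / 378.75 = 4.1718
  palomino: (767 − 757.5)² / 757.5 = 0.1191
  cremello: (409 − 378.75)² / 378.75 = 2.4160
χ² = 4.1718 + 0.1191 + 2.4160 = 6.7069 ≈ 6.707
Degrees of freedom = 3 − 1 = 2; critical value at α = 0.05 is 5.991.
Since 6.707 > 5.991, we reject the null hypothesis — the data do not fit the 1:2:1 ratio.

6.707; not consistent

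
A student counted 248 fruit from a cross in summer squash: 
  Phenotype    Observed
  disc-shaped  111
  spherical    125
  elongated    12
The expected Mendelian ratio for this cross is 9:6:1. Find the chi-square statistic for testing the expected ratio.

Total ratio parts = 16. Expected numbers out of 248:
  disc-shaped: 248 × 9/16 = 139.5
  spherical: 248 × 6/16 = 93
  elongated: 248 × 1/16 = 15.5
χ² = Σ (O − E)² / E
  disc-shaped: (111 − 139.5)² / 139.5 = 5.8226
  spherical: (125 − 93)² / 93 = 11.0108
  elongated: (12 − 15.5)² / 15.5 = 0.7903
χ² = 5.8226 + 11.0108 + 0.7903 = 17.6237 ≈ 17.624

17.624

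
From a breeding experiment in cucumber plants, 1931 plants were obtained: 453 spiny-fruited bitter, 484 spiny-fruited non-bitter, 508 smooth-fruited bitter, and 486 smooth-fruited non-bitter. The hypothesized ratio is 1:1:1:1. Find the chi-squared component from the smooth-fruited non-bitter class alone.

0.022

Total ratio parts = 4. Expected numbers out of 1931:
  spiny-fruited bitter: 1931 × 1/4 = 482.75
  spiny-fruited non-bitter: 1931 × 1/4 = 482.75
  smooth-fruited bitter: 1931 × 1/4 = 482.75
  smooth-fruited non-bitter: 1931 × 1/4 = 482.75
Contribution of smooth-fruited non-bitter: (486 − 482.75)² / 482.75 = 0.0219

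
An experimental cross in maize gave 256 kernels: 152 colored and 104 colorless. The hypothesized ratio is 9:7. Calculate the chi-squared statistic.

Expected counts for N = 256 under a 9:7 ratio (total parts = 16):
  colored: 256 × 9/16 = 144
  colorless: 256 × 7/16 = 112
χ² = Σ (O − E)² / E
  colored: (152 − 144)² / 144 = 0.4444
  colorless: (104 − 112)² / 112 = 0.5714
χ² = 0.4444 + 0.5714 = 1.0158 ≈ 1.016

1.016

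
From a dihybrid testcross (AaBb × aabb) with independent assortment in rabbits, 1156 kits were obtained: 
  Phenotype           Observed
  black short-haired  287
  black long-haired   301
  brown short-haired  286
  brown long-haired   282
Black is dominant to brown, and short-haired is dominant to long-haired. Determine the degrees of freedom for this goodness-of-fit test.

3

A dihybrid testcross with independent assortment gives a 1:1:1:1 ratio.
A goodness-of-fit test with 4 phenotype classes has df = 4 − 1 = 3.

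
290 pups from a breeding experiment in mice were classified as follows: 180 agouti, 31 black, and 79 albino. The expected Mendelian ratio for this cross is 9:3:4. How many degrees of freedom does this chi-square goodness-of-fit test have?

A goodness-of-fit test with 3 phenotype classes has df = 3 − 1 = 2.

2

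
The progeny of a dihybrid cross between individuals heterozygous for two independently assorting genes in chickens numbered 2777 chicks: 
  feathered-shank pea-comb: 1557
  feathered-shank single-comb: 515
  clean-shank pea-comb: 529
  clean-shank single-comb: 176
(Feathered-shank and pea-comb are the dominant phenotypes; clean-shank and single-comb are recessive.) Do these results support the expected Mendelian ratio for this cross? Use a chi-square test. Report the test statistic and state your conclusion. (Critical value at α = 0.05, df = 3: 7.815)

0.245; consistent

A dihybrid F₂ with independent assortment and complete dominance at both loci gives a 9:3:3:1 phenotypic ratio.
The 9:3:3:1 ratio has 16 parts, so with N = 2777 the expected counts are:
  feathered-shank pea-comb: 2777 × 9/16 = 1562.0625
  feathered-shank single-comb: 2777 × 3/16 = 520.6875
  clean-shank pea-comb: 2777 × 3/16 = 520.6875
  clean-shank single-comb: 2777 × 1/16 = 173.5625
χ² = Σ (O − E)² / E
  feathered-shank pea-comb: (1557 − 1562.0625)² / 1562.0625 = 0.0164
  feathered-shank single-comb: (515 − 520.6875)² / 520.6875 = 0.0621
  clean-shank pea-comb: (529 − 520.6875)² / 520.6875 = 0.1327
  clean-shank single-comb: (176 − 173.5625)² / 173.5625 = 0.0342
χ² = 0.0164 + 0.0621 + 0.1327 + 0.0342 = 0.2454 ≈ 0.245
Degrees of freedom = 4 − 1 = 3; critical value at α = 0.05 is 7.815.
Since 0.245 < 7.815, we fail to reject the null hypothesis — the data are consistent with the 9:3:3:1 ratio.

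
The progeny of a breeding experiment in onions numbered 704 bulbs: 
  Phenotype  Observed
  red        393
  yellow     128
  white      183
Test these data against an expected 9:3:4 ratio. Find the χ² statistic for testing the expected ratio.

0.422

Total ratio parts = 16. Expected numbers out of 704:
  red: 704 × 9/16 = 396
  yellow: 704 × 3/16 = 132
  white: 704 × 4/16 = 176
χ² = Σ (O − E)² / E
  red: (393 − 396)² / 396 = 0.0227
  yellow: (128 − 132)² / 132 = 0.1212
  white: (183 − 176)² / 176 = 0.2784
χ² = 0.0227 + 0.1212 + 0.2784 = 0.4223 ≈ 0.422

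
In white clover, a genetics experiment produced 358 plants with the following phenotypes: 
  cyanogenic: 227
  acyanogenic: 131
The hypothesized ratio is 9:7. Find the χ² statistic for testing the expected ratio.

7.453

Expected counts for N = 358 under a 9:7 ratio (total parts = 16):
  cyanogenic: 358 × 9/16 = 201.375
  acyanogenic: 358 × 7/16 = 156.625
χ² = Σ (O − E)² / E
  cyanogenic: (227 − 201.375)² / 201.375 = 3.2608
  acyanogenic: (131 − 156.625)² / 156.625 = 4.1924
χ² = 3.2608 + 4.1924 = 7.4532 ≈ 7.453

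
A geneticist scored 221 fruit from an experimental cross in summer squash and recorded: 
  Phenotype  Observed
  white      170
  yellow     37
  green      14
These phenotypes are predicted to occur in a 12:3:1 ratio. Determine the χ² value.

0.587

Under the 12:3:1 hypothesis (Σ ratio = 16, N = 221):
  white: 221 × 12/16 = 165.75
  yellow: 221 × 3/16 = 41.4375
  green: 221 × 1/16 = 13.8125
χ² = Σ (O − E)² / E
  white: (170 − 165.75)² / 165.75 = 0.1090
  yellow: (37 − 41.4375)² / 41.4375 = 0.4752
  green: (14 − 13.8125)² / 13.8125 = 0.0025
χ² = 0.1090 + 0.4752 + 0.0025 = 0.5867 ≈ 0.587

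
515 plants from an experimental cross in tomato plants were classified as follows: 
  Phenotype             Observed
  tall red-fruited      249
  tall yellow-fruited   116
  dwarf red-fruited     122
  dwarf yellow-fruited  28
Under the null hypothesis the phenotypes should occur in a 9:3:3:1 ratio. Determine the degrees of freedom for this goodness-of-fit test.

3

A goodness-of-fit test with 4 phenotype classes has df = 4 − 1 = 3.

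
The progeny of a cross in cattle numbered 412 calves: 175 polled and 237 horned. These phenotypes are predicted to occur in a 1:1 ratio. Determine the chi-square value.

9.330

Expected counts for N = 412 under a 1:1 ratio (total parts = 2):
  polled: 412 × 1/2 = 206
  horned: 412 × 1/2 = 206
χ² = Σ (O − E)² / E
  polled: (175 − 206)² / 206 = 4.6650
  horned: (237 − 206)² / 206 = 4.6650
χ² = 4.6650 + 4.6650 = 9.330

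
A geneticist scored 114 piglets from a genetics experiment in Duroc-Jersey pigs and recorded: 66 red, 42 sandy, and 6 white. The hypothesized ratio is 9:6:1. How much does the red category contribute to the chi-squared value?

0.055

Total ratio parts = 16. Expected numbers out of 114:
  red: 114 × 9/16 = 64.125
  sandy: 114 × 6/16 = 42.75
  white: 114 × 1/16 = 7.125
Contribution of red: (66 − 64.125)² / 64.125 = 0.0548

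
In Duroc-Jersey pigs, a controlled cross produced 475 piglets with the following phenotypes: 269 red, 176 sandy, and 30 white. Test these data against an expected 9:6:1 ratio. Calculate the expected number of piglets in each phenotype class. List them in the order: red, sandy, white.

Total ratio parts = 16. Expected numbers out of 475:
  red: 475 × 9/16 = 267.1875
  sandy: 475 × 6/16 = 178.125
  white: 475 × 1/16 = 29.6875

267.1875, 178.125, 29.6875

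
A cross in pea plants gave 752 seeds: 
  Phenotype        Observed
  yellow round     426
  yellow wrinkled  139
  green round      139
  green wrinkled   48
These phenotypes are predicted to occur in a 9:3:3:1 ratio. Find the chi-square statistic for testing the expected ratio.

Under the 9:3:3:1 hypothesis (Σ ratio = 16, N = 752):
  yellow round: 752 × 9/16 = 423
  yellow wrinkled: 752 × 3/16 = 141
  green round: 752 × 3/16 = 141
  green wrinkled: 752 × 1/16 = 47
χ² = Σ (O − E)² / E
  yellow round: (426 − 423)² / 423 = 0.0213
  yellow wrinkled: (139 − 141)² / 141 = 0.0284
  green round: (139 − 141)² / 141 = 0.0284
  green wrinkled: (48 − 47)² / 47 = 0.0213
χ² = 0.0213 + 0.0284 + 0.0284 + 0.0213 = 0.0994 ≈ 0.099

0.099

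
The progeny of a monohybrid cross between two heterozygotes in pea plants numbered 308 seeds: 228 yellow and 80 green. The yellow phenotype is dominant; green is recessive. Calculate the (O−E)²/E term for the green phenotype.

0.117

For a monohybrid cross between heterozygotes with complete dominance, the expected phenotypic ratio is 3:1.
Under the 3:1 hypothesis (Σ ratio = 4, N = 308):
  yellow: 308 × 3/4 = 231
  green: 308 × 1/4 = 77
Contribution of green: (80 − 77)² / 77 = 0.1169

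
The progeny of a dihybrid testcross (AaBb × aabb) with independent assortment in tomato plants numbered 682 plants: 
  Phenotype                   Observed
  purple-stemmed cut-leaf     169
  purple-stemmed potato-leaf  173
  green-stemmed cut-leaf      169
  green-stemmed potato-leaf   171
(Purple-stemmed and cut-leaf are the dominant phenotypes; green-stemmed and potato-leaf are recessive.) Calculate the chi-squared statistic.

0.065

A dihybrid testcross with independent assortment gives a 1:1:1:1 ratio.
Total ratio parts = 4. Expected numbers out of 682:
  purple-stemmed cut-leaf: 682 × 1/4 = 170.5
  purple-stemmed potato-leaf: 682 × 1/4 = 170.5
  green-stemmed cut-leaf: 682 × 1/4 = 170.5
  green-stemmed potato-leaf: 682 × 1/4 = 170.5
χ² = Σ (O − E)² / E
  purple-stemmed cut-leaf: (169 − 170.5)² / 170.5 = 0.0132
  purple-stemmed potato-leaf: (173 − 170.5)² / 170.5 = 0.0367
  green-stemmed cut-leaf: (169 − 170.5)² / 170.5 = 0.0132
  green-stemmed potato-leaf: (171 − 170.5)² / 170.5 = 0.0015
χ² = 0.0132 + 0.0367 + 0.0132 + 0.0015 = 0.0646 ≈ 0.065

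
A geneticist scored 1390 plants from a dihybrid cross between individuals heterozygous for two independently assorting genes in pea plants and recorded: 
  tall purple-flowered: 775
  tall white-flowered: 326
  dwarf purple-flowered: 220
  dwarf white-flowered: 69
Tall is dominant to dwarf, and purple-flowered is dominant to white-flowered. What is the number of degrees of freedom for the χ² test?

A dihybrid F₂ with independent assortment and complete dominance at both loci gives a 9:3:3:1 phenotypic ratio.
A goodness-of-fit test with 4 phenotype classes has df = 4 − 1 = 3.

3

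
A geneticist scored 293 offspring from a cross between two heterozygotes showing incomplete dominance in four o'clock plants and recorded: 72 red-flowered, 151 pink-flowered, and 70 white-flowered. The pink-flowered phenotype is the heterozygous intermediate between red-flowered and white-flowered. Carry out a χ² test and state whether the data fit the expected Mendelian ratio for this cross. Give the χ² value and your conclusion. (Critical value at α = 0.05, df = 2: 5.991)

0.304; consistent

With incomplete dominance, a heterozygote × heterozygote cross gives a 1:2:1 phenotypic ratio.
The 1:2:1 ratio has 4 parts, so with N = 293 the expected counts are:
  red-flowered: 293 × 1/4 = 73.25
  pink-flowered: 293 × 2/4 = 146.5
  white-flowered: 293 × 1/4 = 73.25
χ² = Σ (O − E)² / E
  red-flowered: (72 − 73.25)² / 73.25 = 0.0213
  pink-flowered: (151 − 146.5)² / 146.5 = 0.1382
  white-flowered: (70 − 73.25)² / 73.25 = 0.1442
χ² = 0.0213 + 0.1382 + 0.1442 = 0.3037 ≈ 0.304
Degrees of freedom = 3 − 1 = 2; critical value at α = 0.05 is 5.991.
Since 0.304 < 5.991, we fail to reject the null hypothesis — the data are consistent with the 1:2:1 ratio.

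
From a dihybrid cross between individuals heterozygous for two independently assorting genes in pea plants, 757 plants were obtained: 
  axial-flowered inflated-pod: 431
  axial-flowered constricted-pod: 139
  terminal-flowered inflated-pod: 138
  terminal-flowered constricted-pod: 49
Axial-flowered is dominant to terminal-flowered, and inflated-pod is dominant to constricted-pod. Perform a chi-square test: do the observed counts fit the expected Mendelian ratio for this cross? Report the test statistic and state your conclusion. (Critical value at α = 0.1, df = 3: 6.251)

A dihybrid F₂ with independent assortment and complete dominance at both loci gives a 9:3:3:1 phenotypic ratio.
Expected counts for N = 757 under a 9:3:3:1 ratio (total parts = 16):
  axial-flowered inflated-pod: 757 × 9/16 = 425.8125
  axial-flowered constricted-pod: 757 × 3/16 = 141.9375
  terminal-flowered inflated-pod: 757 × 3/16 = 141.9375
  terminal-flowered constricted-pod: 757 × 1/16 = 47.3125
χ² = Σ (O − E)² / E
  axial-flowered inflated-pod: (431 − 425.8125)² / 425.8125 = 0.0632
  axial-flowered constricted-pod: (139 − 141.9375)² / 141.9375 = 0.0608
  terminal-flowered inflated-pod: (138 − 141.9375)² / 141.9375 = 0.1092
  terminal-flowered constricted-pod: (49 − 47.3125)² / 47.3125 = 0.0602
χ² = 0.0632 + 0.0608 + 0.1092 + 0.0602 = 0.2934 ≈ 0.293
Degrees of freedom = 4 − 1 = 3; critical value at α = 0.1 is 6.251.
Since 0.293 < 6.251, we fail to reject the null hypothesis — the data are consistent with the 9:3:3:1 ratio.

0.293; consistent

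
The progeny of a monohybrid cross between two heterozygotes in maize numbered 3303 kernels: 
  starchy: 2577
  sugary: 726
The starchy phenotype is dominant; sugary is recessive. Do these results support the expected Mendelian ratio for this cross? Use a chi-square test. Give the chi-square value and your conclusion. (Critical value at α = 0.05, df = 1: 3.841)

16.066; not consistent

For a monohybrid cross between heterozygotes with complete dominance, the expected phenotypic ratio is 3:1.
Expected counts for N = 3303 under a 3:1 ratio (total parts = 4):
  starchy: 3303 × 3/4 = 2477.25
  sugary: 3303 × 1/4 = 825.75
χ² = Σ (O − E)² / E
  starchy: (2577 − 2477.25)² / 2477.25 = 4.0166
  sugary: (726 − 825.75)² / 825.75 = 12.0497
χ² = 4.0166 + 12.0497 = 16.0663 ≈ 16.066
Degrees of freedom = 2 − 1 = 1; critical value at α = 0.05 is 3.841.
Since 16.066 > 3.841, we reject the null hypothesis — the data do not fit the 3:1 ratio.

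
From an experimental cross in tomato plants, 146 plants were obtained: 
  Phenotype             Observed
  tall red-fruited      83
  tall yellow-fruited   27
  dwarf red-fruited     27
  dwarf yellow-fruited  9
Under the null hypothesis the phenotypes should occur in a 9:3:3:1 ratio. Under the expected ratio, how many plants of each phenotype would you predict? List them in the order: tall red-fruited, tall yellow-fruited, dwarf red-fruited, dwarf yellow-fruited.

Under the 9:3:3:1 hypothesis (Σ ratio = 16, N = 146):
  tall red-fruited: 146 × 9/16 = 82.125
  tall yellow-fruited: 146 × 3/16 = 27.375
  dwarf red-fruited: 146 × 3/16 = 27.375
  dwarf yellow-fruited: 146 × 1/16 = 9.125

82.125, 27.375, 27.375, 9.125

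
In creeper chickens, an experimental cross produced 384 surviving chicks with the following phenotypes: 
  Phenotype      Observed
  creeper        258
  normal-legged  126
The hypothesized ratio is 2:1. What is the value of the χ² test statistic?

0.047

Total ratio parts = 3. Expected numbers out of 384:
  creeper: 384 × 2/3 = 256
  normal-legged: 384 × 1/3 = 128
χ² = Σ (O − E)² / E
  creeper: (258 − 256)² / 256 = 0.0156
  normal-legged: (126 − 128)² / 128 = 0.0312
χ² = 0.0156 + 0.0312 = 0.0468 ≈ 0.047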